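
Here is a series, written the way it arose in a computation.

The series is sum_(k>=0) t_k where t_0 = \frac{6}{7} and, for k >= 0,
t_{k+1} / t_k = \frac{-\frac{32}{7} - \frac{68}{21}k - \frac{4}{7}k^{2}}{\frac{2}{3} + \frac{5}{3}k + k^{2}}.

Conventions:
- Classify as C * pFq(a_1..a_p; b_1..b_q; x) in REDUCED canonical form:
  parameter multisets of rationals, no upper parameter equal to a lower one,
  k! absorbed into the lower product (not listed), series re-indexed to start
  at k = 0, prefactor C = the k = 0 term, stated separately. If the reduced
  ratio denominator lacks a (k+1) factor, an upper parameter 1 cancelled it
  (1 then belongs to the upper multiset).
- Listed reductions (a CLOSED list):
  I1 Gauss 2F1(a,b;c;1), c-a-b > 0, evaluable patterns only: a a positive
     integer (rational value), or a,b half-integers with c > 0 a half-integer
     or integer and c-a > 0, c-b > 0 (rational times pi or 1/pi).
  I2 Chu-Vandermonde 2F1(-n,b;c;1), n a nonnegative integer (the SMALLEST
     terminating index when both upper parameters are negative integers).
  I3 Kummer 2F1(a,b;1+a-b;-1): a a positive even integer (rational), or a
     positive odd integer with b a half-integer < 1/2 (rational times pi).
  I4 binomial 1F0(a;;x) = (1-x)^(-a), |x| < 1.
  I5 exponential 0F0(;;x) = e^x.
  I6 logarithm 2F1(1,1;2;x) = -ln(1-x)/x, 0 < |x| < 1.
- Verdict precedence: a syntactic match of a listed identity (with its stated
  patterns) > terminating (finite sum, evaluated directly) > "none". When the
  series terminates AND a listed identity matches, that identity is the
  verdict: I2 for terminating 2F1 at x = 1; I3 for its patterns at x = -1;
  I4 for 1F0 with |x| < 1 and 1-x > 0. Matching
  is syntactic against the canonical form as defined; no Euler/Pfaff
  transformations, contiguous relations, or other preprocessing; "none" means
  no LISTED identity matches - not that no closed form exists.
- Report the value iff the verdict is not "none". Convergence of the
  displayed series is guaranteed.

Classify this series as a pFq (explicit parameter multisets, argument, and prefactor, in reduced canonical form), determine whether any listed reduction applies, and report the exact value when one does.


Reduced: x = -\frac{4}{7}, 2F1, upper = {\frac{8}{3}, 3}, lower = {\frac{2}{3}}, C = \frac{6}{7}. Verdict: none. Every listed pattern misses the 2F1 form at -\frac{4}{7}, upper {\frac{8}{3}, 3}.

The tell: with t_0 = \frac{6}{7}, factor the ratio over Q (C = 6/7): negated roots = parameters.
Step ratio: r(k) = -\frac{4}{7} * (k+\frac{8}{3}) (k+3) / [(k+\frac{2}{3}) (k+1)] - poly over poly, x = -\frac{4}{7} from leading terms; C = \frac{6}{7} at k = 0.


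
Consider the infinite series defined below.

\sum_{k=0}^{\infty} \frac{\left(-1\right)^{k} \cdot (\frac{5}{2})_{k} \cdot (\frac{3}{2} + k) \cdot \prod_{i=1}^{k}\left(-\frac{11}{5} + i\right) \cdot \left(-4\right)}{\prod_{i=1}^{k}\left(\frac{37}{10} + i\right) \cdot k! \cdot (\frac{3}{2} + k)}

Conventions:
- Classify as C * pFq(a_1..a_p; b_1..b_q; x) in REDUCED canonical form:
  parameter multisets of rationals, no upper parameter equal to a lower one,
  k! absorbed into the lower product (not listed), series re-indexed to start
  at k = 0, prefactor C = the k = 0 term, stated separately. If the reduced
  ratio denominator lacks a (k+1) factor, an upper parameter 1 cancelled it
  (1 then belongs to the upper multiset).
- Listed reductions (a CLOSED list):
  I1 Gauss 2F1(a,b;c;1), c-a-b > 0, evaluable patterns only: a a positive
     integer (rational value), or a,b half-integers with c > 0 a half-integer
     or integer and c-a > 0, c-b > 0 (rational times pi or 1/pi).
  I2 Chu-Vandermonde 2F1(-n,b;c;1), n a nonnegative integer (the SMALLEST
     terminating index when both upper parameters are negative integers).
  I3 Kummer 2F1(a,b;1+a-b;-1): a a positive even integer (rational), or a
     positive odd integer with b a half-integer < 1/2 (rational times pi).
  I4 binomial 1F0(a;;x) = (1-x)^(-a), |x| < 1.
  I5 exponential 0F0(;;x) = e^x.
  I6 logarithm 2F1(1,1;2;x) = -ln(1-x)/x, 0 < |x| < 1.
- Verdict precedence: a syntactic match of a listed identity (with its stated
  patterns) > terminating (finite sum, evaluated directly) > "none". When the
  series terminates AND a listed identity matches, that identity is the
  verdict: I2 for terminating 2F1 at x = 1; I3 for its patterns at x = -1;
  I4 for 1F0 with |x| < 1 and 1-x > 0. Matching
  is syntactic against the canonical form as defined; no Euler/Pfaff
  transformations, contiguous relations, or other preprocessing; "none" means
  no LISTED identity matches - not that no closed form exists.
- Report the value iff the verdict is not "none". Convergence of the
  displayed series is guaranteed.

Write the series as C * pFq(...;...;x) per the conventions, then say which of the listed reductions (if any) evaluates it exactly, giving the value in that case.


This is -4 * 2F1(-\frac{6}{5}, \frac{5}{2}; \frac{47}{10}; -1) in reduced canonical form. Verdict: none - this 2F1 at x = -1 matches no listed pattern, and upper {-\frac{6}{5}, \frac{5}{2}} holds no stopper.

Key observation: t_0 being -4, striking the common factor k + 3/2 reduces the term (prefactor -4).
Step ratio: r(k) = -1 * (k-\frac{6}{5}) (k+\frac{5}{2}) / [(k+\frac{47}{10}) (k+1)] - rational; roots negated = parameters, x = -1, C = -4.


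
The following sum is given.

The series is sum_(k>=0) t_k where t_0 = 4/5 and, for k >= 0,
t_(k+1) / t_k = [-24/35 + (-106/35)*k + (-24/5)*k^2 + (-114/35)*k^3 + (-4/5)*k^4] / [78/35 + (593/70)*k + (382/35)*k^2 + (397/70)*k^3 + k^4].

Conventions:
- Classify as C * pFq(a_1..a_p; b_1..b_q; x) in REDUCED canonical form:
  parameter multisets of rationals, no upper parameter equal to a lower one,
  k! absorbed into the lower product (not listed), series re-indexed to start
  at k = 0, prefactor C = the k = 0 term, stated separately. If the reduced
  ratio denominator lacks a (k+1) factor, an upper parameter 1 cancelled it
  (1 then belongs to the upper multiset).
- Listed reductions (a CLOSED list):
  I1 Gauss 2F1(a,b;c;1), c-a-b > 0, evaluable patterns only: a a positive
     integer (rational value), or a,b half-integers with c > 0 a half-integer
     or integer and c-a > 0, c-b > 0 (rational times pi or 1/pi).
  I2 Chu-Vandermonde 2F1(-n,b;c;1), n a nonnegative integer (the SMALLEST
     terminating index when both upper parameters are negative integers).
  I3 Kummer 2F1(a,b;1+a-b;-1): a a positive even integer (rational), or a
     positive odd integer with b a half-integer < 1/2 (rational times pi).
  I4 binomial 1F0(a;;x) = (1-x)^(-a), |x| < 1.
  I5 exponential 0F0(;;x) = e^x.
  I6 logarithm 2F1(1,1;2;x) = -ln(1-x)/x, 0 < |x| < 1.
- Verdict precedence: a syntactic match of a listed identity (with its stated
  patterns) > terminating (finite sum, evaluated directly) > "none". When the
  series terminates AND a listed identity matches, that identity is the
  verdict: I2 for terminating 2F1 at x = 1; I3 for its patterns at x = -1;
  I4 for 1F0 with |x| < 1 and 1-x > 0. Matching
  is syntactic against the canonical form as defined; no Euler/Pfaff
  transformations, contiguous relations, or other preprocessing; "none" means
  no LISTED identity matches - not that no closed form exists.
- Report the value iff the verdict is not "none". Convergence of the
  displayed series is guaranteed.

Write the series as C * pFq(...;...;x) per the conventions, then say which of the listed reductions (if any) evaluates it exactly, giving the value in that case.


Canonical form: C = 4/5 times 2F1 with upper {1, 1}, lower {13/5}, x = -4/5. Verdict: none - this 2F1 at x = -4/5 matches no listed pattern, and upper {1, 1} holds no stopper.

Structural cue: t_0 being 4/5, the parameter 4/7 appears in both the upper and lower lists and cancels (alongside the other common factor).
Adjacent-term ratio: r(k) = (-4/5) * (k+1) (k+1) / [(k+13/5) (k+1)] - poly over poly, x = (-4/5) from leading terms; C = 4/5 at k = 0.


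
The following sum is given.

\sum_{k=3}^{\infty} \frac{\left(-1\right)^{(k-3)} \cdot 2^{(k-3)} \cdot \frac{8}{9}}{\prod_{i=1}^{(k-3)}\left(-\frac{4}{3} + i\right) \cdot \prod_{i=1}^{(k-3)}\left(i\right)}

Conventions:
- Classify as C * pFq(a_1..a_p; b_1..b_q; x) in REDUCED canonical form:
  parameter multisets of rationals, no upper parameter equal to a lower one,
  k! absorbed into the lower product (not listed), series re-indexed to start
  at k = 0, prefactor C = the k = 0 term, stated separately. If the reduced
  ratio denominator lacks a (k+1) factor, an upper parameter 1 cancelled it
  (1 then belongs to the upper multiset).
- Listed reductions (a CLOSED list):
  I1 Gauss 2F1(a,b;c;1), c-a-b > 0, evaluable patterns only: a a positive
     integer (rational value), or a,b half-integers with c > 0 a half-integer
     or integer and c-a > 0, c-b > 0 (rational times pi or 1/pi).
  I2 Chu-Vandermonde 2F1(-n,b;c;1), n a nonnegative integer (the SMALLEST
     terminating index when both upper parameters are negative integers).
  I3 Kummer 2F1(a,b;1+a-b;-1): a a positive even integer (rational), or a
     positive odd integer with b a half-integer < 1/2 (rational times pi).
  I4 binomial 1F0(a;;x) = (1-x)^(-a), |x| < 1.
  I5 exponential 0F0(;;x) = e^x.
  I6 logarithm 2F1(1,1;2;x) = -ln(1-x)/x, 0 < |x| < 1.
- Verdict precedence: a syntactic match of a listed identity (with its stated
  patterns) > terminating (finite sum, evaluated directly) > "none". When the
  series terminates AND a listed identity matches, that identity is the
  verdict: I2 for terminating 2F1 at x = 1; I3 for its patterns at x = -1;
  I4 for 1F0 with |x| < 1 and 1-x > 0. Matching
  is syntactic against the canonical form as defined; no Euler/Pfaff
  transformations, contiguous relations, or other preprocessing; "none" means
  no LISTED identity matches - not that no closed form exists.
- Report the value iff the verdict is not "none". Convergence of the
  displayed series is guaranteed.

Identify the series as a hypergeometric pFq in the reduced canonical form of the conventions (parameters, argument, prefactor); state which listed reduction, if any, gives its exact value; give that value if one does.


The series (x = -2) is 0F1: upper {-}, lower {-\frac{1}{3}}, prefactor \frac{8}{9}. Verdict: none (x = -2): each listed identity misses the multisets {-} ; {-\frac{1}{3}}.

First insight: t_0 = \frac{8}{9} here, and the (-1)^k factor (C = 8/9) folds into the argument's sign.
Adjacent-term ratio: r(k) = -2 * 1 / [(k-\frac{1}{3}) (k+1)] ; factor over Q: parameters, x = -2, and C = \frac{8}{9}.


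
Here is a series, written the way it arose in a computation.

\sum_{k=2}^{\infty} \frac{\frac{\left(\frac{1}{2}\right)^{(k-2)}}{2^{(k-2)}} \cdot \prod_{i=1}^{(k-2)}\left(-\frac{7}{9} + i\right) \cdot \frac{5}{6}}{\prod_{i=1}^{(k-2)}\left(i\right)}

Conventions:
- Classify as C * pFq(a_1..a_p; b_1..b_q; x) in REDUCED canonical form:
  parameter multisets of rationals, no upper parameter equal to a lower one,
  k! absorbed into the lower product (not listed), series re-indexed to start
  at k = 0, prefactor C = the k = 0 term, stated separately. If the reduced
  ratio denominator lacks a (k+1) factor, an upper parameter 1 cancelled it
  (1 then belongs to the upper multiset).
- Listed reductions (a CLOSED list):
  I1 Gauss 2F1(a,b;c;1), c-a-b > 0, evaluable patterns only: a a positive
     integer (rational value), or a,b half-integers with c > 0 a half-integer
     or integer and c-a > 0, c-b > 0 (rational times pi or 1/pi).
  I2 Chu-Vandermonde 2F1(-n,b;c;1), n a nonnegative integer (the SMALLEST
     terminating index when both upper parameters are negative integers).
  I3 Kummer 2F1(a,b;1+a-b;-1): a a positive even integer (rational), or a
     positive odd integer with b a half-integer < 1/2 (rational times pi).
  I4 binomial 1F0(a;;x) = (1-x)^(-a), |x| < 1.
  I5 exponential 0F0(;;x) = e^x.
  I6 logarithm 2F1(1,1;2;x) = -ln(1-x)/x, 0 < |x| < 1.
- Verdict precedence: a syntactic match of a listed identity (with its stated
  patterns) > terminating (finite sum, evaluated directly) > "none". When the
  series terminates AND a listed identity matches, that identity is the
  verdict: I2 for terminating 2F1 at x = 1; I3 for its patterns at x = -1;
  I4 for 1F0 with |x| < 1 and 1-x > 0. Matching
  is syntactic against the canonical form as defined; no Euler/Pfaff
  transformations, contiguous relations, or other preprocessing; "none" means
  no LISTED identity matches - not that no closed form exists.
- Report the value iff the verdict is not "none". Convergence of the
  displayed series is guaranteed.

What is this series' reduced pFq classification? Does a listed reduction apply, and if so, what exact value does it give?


Prefactor \frac{5}{6}, argument \frac{1}{4}: 1F0 with upper {\frac{2}{9}} over lower {-}. Verdict: binomial (I4) applies (the 1F0 binomial series: exponent -2/9, x = \frac{1}{4}). Exact value: \frac{5}{6} \cdot \left(\frac{3}{4}\right)^{-\frac{2}{9}}.

Structural cue: t_0 = \frac{5}{6} here, and the two k-th powers (C = 5/6) combine into one argument.
Ratio: r(k) = \frac{1}{4} * (k+\frac{2}{9}) / [(k+1)] - rational; roots negated = parameters, x = \frac{1}{4}, C = \frac{5}{6}.


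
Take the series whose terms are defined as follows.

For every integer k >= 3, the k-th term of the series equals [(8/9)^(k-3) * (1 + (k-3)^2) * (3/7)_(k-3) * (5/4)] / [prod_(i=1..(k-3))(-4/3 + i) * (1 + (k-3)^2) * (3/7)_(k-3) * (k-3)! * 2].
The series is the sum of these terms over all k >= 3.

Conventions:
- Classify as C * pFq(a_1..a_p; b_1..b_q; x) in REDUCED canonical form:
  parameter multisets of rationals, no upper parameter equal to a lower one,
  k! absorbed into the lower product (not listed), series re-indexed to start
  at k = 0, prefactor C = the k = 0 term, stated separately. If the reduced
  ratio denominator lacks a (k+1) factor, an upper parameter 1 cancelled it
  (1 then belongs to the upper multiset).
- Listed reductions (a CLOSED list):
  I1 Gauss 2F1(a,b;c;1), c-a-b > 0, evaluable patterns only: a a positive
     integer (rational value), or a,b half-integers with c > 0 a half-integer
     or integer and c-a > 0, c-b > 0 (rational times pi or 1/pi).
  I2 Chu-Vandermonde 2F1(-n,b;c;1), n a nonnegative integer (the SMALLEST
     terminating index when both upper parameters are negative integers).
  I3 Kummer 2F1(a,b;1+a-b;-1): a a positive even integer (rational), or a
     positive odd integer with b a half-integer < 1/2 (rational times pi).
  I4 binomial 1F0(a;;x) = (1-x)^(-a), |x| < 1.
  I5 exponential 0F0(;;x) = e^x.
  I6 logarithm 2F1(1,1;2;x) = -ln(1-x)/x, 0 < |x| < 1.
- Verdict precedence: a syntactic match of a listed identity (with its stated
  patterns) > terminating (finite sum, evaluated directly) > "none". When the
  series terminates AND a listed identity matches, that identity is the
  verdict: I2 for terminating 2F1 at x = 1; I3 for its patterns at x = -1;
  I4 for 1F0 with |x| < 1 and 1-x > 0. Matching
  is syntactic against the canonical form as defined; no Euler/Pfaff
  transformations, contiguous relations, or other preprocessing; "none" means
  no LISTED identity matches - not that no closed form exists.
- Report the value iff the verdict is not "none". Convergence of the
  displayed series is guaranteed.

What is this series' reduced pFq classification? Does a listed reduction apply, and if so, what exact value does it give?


Classification (C = 5/8): 0F1 with upper {-}, lower {-1/3}, argument x = 8/9. Verdict: none. Every listed pattern misses the 0F1 form at 8/9, upper {-}.

Key observation: t_0 = 5/8 here, and the lower running product (C = 5/8) is a rising factorial.
Step ratio: r(k) = (8/9) * 1 / [(k-1/3) (k+1)] - rational in k. x = (8/9); t_0 = 5/8; negate the roots.


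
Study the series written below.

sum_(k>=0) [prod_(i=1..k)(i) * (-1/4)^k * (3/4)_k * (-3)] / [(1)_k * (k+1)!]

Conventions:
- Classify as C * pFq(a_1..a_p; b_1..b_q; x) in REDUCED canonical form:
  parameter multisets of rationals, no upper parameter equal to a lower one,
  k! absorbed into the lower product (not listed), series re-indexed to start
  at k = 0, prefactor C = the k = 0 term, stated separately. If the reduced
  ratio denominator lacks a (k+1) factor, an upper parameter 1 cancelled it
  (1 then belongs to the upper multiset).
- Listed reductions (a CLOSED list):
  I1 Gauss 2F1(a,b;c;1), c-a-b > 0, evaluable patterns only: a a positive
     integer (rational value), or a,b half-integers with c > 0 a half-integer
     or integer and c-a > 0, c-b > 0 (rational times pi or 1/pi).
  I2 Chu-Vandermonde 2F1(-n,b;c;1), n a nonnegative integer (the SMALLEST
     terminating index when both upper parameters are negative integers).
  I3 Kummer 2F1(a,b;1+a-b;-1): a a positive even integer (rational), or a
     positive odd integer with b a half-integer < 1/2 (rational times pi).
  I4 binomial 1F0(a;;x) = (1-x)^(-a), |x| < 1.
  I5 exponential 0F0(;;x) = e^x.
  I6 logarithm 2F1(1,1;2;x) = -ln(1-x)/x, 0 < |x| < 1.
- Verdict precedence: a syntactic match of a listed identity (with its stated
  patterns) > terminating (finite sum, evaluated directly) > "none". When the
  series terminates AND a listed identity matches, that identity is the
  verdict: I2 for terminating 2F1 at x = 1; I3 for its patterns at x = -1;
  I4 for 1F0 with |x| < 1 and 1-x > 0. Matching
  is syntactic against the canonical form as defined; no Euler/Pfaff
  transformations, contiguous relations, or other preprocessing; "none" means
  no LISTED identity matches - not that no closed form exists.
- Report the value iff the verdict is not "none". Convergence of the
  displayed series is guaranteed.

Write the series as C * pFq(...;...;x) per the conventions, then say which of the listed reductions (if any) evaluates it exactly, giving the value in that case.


First insight: t_0 = -3 here, and (1)_k (C = -3) is k! itself.
Ratio: r(k) = (-1/4) * (k+3/4) (k+1) / [(k+2) (k+1)] ; factor over Q: parameters, x = (-1/4), and C = -3.

Reduced: x = -1/4, 2F1, upper = {3/4, 1}, lower = {2}, C = -3. Verdict: none - at argument -1/4 the multisets {3/4, 1} ; {2} match no listed identity.


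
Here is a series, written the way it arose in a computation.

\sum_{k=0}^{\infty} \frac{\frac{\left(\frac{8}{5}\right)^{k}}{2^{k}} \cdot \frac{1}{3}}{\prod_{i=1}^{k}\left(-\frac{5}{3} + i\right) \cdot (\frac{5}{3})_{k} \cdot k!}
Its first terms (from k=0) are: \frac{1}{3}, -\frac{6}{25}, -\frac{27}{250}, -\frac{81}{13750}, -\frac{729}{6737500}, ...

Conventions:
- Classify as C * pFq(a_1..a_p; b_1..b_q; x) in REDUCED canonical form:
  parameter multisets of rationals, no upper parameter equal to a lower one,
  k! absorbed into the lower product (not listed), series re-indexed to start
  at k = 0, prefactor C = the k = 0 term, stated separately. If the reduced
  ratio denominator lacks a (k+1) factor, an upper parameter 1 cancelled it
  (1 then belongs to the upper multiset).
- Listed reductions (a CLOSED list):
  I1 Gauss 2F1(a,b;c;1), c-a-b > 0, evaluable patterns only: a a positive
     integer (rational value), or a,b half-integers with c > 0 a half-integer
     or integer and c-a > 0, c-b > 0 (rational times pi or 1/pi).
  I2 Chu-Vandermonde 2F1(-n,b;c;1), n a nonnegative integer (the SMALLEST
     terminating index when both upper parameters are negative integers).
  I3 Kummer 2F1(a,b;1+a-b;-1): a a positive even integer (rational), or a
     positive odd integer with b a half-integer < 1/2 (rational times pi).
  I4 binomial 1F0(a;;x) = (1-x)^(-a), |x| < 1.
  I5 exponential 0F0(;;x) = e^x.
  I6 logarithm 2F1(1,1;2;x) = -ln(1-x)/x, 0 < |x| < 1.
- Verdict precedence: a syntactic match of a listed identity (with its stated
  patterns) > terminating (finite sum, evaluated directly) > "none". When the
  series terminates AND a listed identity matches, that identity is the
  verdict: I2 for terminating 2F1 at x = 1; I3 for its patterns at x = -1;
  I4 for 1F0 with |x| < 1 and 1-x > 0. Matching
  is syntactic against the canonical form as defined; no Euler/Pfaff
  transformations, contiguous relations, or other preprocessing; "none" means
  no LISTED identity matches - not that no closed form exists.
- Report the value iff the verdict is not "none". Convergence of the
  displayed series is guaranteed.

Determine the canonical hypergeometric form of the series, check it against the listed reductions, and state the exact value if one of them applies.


Canonical form: C = \frac{1}{3} times 0F2 with upper {-}, lower {-\frac{2}{3}, \frac{5}{3}}, x = \frac{4}{5}. Verdict: none. A 0F2 with upper {-} fits none of I1-I6 at x = \frac{4}{5}; the sum runs forever.

First insight: from the first term \frac{1}{3}: the two k-th powers (C = 1/3, x = 4/5) combine into one argument.
Step ratio: r(k) = \frac{4}{5} * 1 / [(k-\frac{2}{3}) (k+\frac{5}{3}) (k+1)] - poly over poly, x = \frac{4}{5} from leading terms; C = \frac{1}{3} at k = 0.


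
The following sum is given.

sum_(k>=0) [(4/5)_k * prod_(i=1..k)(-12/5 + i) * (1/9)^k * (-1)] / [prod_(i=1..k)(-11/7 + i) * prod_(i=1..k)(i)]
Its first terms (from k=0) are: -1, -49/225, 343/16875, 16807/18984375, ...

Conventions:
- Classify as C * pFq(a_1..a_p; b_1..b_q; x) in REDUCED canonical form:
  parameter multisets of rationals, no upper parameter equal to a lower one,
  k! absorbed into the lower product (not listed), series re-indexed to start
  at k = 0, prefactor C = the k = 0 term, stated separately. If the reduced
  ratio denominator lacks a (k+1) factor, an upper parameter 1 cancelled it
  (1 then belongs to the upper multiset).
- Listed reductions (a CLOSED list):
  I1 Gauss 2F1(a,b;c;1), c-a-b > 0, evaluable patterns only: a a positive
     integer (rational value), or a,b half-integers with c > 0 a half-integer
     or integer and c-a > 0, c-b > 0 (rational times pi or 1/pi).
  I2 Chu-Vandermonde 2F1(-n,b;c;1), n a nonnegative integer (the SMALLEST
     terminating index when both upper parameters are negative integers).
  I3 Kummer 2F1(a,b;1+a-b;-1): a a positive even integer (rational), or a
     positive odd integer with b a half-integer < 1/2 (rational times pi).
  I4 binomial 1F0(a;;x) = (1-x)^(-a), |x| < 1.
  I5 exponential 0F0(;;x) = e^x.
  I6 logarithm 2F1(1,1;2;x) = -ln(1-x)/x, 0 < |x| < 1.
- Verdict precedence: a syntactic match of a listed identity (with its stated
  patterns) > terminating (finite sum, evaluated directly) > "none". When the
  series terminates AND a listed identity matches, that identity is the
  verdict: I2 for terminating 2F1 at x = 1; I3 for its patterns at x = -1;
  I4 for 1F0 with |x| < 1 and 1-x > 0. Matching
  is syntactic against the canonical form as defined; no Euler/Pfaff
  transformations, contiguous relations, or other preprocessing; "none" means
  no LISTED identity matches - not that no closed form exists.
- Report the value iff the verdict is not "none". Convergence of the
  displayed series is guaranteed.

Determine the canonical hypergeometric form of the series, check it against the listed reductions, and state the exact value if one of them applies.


The series (x = 1/9) is 2F1: upper {-7/5, 4/5}, lower {-4/7}, prefactor -1. Verdict: none - this 2F1 at x = 1/9 matches no listed pattern, and upper {-7/5, 4/5} holds no stopper.

The tell: t_0 being -1, the lower running product (C = -1) is a rising factorial.
Consecutive-term ratio: r(k) = (1/9) * (k-7/5) (k+4/5) / [(k-4/7) (k+1)] - rational; roots negated = parameters, x = (1/9), C = -1.


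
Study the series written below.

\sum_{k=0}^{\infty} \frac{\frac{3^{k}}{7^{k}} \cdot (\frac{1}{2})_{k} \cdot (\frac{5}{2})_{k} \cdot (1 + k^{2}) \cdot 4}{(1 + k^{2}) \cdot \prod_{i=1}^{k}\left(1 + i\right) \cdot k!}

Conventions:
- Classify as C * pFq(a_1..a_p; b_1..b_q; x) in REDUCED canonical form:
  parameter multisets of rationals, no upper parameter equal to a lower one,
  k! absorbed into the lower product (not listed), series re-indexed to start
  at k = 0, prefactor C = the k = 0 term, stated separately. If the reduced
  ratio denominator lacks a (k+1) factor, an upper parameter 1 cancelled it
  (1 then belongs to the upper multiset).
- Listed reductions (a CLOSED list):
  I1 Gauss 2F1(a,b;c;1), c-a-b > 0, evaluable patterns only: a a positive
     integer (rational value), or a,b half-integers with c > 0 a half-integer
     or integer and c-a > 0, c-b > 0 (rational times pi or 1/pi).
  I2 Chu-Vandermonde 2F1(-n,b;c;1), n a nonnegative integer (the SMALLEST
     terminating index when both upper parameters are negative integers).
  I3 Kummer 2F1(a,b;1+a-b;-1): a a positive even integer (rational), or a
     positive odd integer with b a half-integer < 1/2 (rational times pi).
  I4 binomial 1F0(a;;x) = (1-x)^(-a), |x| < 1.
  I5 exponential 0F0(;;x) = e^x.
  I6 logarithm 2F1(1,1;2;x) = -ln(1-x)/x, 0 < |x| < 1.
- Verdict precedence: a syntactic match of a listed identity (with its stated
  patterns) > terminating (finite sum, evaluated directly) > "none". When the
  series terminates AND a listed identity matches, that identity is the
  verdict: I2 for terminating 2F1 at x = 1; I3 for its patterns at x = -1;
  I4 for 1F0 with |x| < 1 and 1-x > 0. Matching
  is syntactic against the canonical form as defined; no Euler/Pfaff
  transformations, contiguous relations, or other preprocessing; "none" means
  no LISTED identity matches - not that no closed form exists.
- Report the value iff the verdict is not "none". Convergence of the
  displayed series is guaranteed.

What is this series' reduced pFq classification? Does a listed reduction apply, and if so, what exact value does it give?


The series (x = \frac{3}{7}) is 2F1: upper {\frac{1}{2}, \frac{5}{2}}, lower {2}, prefactor 4. Verdict: none - this 2F1 at x = \frac{3}{7} matches no listed pattern, and upper {\frac{1}{2}, \frac{5}{2}} holds no stopper.

First insight: t_0 being 4, the two geometric factors (prefactor 4) combine into one argument.
Step ratio: r(k) = \frac{3}{7} * (k+\frac{1}{2}) (k+\frac{5}{2}) / [(k+2) (k+1)] - rational in k. x = \frac{3}{7}; t_0 = 4; negate the roots.


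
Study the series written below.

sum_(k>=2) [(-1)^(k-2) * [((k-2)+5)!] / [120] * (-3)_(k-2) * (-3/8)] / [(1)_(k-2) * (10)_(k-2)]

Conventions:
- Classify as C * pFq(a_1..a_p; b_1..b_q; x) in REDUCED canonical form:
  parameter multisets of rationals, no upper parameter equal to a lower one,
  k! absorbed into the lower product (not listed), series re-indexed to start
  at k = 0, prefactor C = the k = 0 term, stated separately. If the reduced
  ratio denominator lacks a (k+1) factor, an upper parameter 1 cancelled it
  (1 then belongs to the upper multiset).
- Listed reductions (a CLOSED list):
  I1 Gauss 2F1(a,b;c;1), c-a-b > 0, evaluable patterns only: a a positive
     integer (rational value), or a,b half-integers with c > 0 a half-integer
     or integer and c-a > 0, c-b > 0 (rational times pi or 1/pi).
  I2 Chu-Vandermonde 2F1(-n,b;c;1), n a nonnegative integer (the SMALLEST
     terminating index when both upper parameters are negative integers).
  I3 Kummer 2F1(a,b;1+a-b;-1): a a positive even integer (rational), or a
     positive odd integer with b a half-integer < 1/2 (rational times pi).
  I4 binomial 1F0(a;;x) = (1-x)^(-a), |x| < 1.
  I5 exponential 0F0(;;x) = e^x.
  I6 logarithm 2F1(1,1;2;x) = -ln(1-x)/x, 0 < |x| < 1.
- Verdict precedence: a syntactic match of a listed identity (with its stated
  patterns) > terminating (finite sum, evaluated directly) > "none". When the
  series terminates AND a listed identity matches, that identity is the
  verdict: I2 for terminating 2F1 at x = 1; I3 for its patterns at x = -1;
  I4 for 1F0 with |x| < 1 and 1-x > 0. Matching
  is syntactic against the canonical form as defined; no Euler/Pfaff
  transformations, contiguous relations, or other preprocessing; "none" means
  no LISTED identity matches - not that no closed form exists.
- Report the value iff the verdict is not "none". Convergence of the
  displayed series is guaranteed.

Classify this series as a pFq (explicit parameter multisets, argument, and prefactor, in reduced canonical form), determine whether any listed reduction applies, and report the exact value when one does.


Key step: with t_0 = -3/8, the factorial ratio (C = -3/8, x = -1) (k+a-1)!/(a-1)! is a rising factorial (a)_k.
Consecutive-term ratio: r(k) = (-1) * (k-3) (k+6) / [(k+10) (k+1)] - rational in k. x = (-1); t_0 = -3/8; negate the roots.

With C = -3/8: the canonical form is 2F1(-3, 6; 10; -1). Verdict: Kummer (I3) matches (x = -1; c = 10 equals 1+a-b for upper {-3, 6}: listed pattern). Hence: -63/40.


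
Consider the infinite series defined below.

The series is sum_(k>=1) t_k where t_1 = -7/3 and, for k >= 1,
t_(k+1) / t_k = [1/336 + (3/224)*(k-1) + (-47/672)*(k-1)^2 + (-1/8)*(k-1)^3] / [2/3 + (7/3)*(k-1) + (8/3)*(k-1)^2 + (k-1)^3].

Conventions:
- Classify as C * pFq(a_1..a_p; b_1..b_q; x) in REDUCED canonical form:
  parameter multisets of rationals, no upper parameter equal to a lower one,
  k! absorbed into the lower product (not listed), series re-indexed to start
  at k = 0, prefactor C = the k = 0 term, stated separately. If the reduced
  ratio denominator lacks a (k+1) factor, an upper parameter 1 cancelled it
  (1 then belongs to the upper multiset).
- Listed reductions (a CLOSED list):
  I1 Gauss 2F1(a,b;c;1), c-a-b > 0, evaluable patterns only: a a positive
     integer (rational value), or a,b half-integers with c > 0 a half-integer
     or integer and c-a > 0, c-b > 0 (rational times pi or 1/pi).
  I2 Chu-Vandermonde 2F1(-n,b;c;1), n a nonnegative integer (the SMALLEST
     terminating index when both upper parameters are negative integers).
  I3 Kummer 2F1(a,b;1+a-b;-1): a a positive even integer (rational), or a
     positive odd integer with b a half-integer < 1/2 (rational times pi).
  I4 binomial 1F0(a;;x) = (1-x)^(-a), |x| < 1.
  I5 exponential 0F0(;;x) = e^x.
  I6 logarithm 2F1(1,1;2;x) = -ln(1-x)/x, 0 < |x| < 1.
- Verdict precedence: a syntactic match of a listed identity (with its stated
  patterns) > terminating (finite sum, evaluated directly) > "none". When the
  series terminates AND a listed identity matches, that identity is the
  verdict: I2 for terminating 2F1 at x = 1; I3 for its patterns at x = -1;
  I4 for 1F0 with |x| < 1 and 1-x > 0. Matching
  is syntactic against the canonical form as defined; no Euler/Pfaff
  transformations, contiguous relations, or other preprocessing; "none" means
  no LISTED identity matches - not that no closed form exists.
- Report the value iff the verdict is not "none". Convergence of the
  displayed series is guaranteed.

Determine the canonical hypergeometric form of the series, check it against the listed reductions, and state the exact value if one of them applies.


Classification (C = -7/3): 2F1 with upper {-1/4, 1/7}, lower {1}, argument x = -1/8. Verdict: none - this 2F1 at x = -1/8 matches no listed pattern, and upper {-1/4, 1/7} holds no stopper.

Key observation: with t_0 = -7/3, the ratio is unreduced: k + 2/3 divides both sides (C = -7/3).
Term ratio: r(k) = (-1/8) * (k-1/4) (k+1/7) / [(k+1) (k+1)] - rational in k. x = (-1/8); t_0 = -7/3; negate the roots.


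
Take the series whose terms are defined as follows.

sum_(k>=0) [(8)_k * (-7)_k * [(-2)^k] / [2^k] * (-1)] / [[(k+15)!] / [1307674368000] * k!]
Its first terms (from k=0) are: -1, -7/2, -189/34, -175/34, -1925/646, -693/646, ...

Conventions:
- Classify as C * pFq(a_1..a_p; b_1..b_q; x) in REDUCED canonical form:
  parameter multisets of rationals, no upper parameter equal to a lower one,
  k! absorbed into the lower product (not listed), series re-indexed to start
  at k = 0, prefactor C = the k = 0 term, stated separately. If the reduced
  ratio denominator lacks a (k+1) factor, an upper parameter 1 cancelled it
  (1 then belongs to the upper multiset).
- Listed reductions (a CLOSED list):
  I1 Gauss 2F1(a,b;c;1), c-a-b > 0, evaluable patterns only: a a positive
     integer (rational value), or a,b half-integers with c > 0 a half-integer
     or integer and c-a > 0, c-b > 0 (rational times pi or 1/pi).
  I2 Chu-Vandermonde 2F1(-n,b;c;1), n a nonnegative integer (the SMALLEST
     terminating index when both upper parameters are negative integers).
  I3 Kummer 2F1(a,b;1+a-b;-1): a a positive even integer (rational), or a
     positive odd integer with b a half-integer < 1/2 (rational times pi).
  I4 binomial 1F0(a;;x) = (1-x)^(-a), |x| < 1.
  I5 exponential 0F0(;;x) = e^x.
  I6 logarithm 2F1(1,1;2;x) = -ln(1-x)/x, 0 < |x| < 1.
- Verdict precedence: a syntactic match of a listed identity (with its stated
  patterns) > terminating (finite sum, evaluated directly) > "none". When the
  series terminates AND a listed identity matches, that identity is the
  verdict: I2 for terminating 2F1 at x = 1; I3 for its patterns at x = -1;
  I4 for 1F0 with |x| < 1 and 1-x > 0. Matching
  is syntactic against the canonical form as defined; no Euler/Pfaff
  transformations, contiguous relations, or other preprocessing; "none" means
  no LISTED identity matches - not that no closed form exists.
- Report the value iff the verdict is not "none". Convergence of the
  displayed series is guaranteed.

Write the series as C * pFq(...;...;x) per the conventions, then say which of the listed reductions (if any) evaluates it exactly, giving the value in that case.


Reduced: x = -1, 2F1, upper = {-7, 8}, lower = {16}, C = -1. Verdict: Kummer's theorem (I3) matches (x = -1; c = 16 equals 1+a-b for upper {-7, 8}: listed pattern). Its exact value is -39/2.

Key observation: t_0 = -1 here, and the denominator's factorial ratio (C = -1) is a lower Pochhammer.
Consecutive-term ratio: r(k) = (-1) * (k-7) (k+8) / [(k+16) (k+1)] - poly over poly, x = (-1) from leading terms; C = -1 at k = 0.


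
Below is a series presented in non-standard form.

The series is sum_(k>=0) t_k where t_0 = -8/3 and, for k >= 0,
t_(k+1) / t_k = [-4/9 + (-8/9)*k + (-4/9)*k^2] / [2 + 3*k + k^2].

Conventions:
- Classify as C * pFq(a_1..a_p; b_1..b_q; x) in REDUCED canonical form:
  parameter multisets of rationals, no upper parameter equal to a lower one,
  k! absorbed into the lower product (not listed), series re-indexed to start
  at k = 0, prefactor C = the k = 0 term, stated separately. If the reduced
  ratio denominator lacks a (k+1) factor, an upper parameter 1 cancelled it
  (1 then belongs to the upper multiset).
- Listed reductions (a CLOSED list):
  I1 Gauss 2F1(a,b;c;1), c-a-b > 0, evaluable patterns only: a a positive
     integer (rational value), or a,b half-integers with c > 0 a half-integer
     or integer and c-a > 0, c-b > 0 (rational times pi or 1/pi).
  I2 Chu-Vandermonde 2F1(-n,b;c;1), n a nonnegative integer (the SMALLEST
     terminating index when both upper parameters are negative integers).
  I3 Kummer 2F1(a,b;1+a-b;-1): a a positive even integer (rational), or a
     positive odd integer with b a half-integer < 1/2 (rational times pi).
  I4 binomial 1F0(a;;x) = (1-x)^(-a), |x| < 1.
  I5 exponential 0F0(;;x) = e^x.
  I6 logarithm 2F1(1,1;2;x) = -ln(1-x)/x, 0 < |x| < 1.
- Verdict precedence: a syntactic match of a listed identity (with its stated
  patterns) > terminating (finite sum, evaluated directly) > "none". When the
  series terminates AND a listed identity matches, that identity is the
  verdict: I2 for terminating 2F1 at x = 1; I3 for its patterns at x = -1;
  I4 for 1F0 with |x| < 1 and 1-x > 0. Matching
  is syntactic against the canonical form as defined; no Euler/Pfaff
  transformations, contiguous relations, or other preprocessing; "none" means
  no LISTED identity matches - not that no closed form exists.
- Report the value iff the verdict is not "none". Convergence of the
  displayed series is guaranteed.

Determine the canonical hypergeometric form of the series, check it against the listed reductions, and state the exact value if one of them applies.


The series (x = -4/9) is 2F1: upper {1, 1}, lower {2}, prefactor -8/3. Verdict (x = -4/9): the logarithmic series (I6) applies (the logarithm: parameters (1,1;2), x = -4/9). Value: (-6) * ln(13/9).

The tell: t_0 being -8/3, the expanded ratio factors over Q; C = -8/3, roots give parameters.
Ratio: r(k) = (-4/9) * (k+1) (k+1) / [(k+2) (k+1)] - poly over poly, x = (-4/9) from leading terms; C = -8/3 at k = 0.


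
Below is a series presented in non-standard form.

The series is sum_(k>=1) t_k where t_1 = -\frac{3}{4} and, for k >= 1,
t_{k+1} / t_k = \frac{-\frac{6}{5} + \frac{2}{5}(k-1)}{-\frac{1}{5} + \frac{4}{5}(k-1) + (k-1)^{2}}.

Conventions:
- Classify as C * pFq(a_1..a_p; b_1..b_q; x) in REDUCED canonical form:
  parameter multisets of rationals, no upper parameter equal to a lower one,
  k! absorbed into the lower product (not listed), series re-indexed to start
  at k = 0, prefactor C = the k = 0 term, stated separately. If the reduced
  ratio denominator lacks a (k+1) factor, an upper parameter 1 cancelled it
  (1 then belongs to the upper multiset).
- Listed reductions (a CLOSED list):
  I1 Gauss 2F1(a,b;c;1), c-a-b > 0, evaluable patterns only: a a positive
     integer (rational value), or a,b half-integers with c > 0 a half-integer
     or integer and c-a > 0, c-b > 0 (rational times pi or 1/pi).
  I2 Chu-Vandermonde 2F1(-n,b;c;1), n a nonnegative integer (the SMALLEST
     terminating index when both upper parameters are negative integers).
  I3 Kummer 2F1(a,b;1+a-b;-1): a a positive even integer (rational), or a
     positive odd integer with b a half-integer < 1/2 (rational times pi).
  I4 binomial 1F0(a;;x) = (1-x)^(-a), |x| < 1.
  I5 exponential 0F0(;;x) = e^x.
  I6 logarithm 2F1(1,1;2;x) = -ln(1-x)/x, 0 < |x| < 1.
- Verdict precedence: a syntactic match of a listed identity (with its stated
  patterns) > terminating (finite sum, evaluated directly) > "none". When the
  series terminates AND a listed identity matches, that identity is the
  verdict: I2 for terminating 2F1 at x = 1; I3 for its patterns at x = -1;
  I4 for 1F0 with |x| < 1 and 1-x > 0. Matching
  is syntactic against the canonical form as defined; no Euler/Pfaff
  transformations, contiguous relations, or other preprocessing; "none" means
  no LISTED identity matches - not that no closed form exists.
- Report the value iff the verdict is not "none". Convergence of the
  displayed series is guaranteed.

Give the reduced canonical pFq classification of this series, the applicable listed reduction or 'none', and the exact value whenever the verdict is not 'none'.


The series (x = \frac{2}{5}) is 1F1: upper {-3}, lower {-\frac{1}{5}}, prefactor -\frac{3}{4}. Verdict: terminating - upper -3 stops the sum at k = 3; the 4 terms are added exactly. Its exact value is -\frac{19}{6}.

First insight: from the first term -\frac{3}{4}: the expanded ratio factors over Q; C = -3/4, x = 2/5, roots give parameters.
Consecutive-term ratio: r(k) = \frac{2}{5} * (k-3) / [(k-\frac{1}{5}) (k+1)] - poly over poly, x = \frac{2}{5} from leading terms; C = -\frac{3}{4} at k = 0.


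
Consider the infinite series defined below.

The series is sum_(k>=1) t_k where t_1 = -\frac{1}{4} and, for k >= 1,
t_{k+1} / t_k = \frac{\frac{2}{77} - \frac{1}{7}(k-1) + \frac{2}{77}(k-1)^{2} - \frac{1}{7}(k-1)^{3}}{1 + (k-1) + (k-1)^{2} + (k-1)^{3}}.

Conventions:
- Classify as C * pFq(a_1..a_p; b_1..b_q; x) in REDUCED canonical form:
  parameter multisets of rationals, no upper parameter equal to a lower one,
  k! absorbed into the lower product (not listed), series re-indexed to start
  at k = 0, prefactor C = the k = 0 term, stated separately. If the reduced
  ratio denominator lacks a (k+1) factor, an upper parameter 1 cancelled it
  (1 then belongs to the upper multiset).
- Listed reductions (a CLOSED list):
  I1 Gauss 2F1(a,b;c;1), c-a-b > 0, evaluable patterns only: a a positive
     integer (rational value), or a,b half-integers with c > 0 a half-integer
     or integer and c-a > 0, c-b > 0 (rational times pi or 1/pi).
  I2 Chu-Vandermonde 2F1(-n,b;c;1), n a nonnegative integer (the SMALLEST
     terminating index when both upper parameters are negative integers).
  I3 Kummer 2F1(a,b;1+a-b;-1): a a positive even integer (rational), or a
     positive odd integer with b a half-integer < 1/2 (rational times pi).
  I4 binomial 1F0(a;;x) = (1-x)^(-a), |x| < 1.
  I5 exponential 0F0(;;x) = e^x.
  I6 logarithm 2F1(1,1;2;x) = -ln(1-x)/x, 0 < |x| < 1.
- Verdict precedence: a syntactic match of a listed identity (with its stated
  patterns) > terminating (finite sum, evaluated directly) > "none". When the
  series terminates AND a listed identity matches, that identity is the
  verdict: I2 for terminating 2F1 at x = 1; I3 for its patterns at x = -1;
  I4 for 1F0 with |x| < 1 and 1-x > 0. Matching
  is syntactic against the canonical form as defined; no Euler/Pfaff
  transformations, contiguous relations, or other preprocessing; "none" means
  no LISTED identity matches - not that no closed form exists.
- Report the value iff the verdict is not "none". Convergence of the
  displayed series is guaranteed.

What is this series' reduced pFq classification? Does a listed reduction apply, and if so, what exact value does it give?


This is -\frac{1}{4} * 1F0(-\frac{2}{11}; -; -\frac{1}{7}) in reduced canonical form. Verdict (x = -\frac{1}{7}): the binomial series (I4) applies (the 1F0 binomial series: exponent 2/11, x = -\frac{1}{7}). Value: \left(-\frac{1}{4}\right) \cdot \left(\frac{8}{7}\right)^{\frac{2}{11}}.

Key step: from the first term -\frac{1}{4}: factor the ratio over Q (C = -1/4): negated roots = parameters.
Step ratio: r(k) = -\frac{1}{7} * (k-\frac{2}{11}) / [(k+1)] - rational; roots negated = parameters, x = -\frac{1}{7}, C = -\frac{1}{4}.
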